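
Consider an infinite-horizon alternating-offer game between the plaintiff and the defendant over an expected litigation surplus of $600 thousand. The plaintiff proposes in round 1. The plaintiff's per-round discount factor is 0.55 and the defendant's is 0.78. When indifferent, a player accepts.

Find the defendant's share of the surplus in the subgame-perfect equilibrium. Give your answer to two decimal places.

In a stationary SPE each proposer offers the other exactly their discounted continuation value.
If the plaintiff keeps x when proposing and the defendant keeps y when proposing, then x = 600 − 0.78y and y = 600 − 0.55x.
Solving: x = 600(1 − 0.78) / (1 − 0.55·0.78) = 132 / 0.571 ≈ 231.1734.
The defendant gets 600 − 231.1734 ≈ 368.8266.

368.83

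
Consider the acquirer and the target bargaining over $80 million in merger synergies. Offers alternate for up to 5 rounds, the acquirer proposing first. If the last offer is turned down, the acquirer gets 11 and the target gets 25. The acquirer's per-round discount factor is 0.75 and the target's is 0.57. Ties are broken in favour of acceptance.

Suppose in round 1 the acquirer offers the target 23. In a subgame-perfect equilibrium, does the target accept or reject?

Accept

Round 5 (the acquirer proposes): the target gets 25 if talks fail, so the acquirer offers 25 and keeps 55.
Round 4 (the target proposes): the acquirer can get 55 next round, worth 0.75 × 55 = 41.25 now; the target offers that and keeps 38.75.
Round 3 (the acquirer proposes): the target can get 38.75 next round, worth 0.57 × 38.75 = 22.0875 now; the acquirer offers that and keeps 57.9125.
Round 2 (the target proposes): the acquirer can get 57.9125 next round, worth 0.75 × 57.9125 = 43.434375 now, so the target offers 43.434375, keeping 36.565625.
So by rejecting in round 1, the target gets 36.565625 next round, worth 0.57 × 36.565625 = 20.84240625 now.
Offer 23 ≥ 20.84240625, so the target accepts.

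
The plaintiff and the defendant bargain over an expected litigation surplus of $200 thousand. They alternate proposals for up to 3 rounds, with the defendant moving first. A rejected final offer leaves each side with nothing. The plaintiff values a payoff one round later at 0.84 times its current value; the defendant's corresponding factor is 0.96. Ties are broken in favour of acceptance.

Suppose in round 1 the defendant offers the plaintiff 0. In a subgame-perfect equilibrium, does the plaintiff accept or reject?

Reject

Round 3 (the defendant proposes): the plaintiff will accept anything ≥ 0, so the defendant offers 0 and keeps 200.
Round 2 (the plaintiff proposes): the defendant can get 200 next round, worth 0.96 × 200 = 192 now. The plaintiff offers 192 and keeps 200 − 192 = 8.
So by rejecting in round 1, the plaintiff gets 8 next round, worth 0.84 × 8 = 6.72 now.
Offer 0 < 6.72, so the plaintiff rejects.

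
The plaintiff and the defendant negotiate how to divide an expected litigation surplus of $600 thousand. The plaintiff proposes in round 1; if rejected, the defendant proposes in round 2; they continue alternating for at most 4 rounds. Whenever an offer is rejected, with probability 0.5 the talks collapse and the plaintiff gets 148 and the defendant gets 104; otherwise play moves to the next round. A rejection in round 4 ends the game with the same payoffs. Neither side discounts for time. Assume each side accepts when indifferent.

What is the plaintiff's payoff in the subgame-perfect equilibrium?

Round 4 (the defendant proposes): the plaintiff gets 148 if talks fail, so the defendant offers 148 and keeps 452.
Round 3 (the plaintiff proposes): rejecting gives the defendant an expected 0.5 × 452 + 0.5 × 104 = 278. The plaintiff offers 278 and keeps 600 − 278 = 322.
Round 2 (the defendant proposes): rejecting gives the plaintiff an expected 0.5 × 322 + 0.5 × 148 = 235, so the defendant offers 235, keeping 365.
Round 1 (the plaintiff proposes): rejecting gives the defendant an expected 0.5 × 365 + 0.5 × 104 = 234.5. The plaintiff offers 234.5 and keeps 600 − 234.5 = 365.5.

365.5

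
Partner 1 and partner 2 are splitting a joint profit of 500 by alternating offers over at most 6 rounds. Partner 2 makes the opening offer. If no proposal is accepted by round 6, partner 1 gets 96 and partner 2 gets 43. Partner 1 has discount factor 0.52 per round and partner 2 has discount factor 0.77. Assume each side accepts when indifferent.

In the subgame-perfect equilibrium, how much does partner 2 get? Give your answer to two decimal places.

378.16

By backward induction:
Round 6 (partner 1 proposes): partner 2 gets 43 if talks fail, so partner 1 offers 43 and keeps 457.
Round 5 (partner 2 proposes): partner 1 can get 457 next round, worth 0.52 × 457 = 237.64 now. Partner 2 offers 237.64 and keeps 500 − 237.64 = 262.36.
Round 4 (partner 1 proposes): partner 2 can get 262.36 next round, worth 0.77 × 262.36 = 202.0172 now. Partner 1 offers 202.0172 and keeps 500 − 202.0172 = 297.9828.
Round 3 (partner 2 proposes): partner 1 can get 297.9828 next round, worth 0.52 × 297.9828 = 154.951056 now. Partner 2 offers 154.951056 and keeps 500 − 154.951056 = 345.048944.
Round 2 (partner 1 proposes): partner 2 can get 345.048944 next round, worth 0.77 × 345.048944 = 265.68768688 now; partner 1 offers that and keeps 234.31231312.
Round 1 (partner 2 proposes): partner 1 can get 234.31231312 next round, worth 0.52 × 234.31231312 = 121.8424028224 now, so partner 2 offers 121.8424028224, keeping 378.1575971776.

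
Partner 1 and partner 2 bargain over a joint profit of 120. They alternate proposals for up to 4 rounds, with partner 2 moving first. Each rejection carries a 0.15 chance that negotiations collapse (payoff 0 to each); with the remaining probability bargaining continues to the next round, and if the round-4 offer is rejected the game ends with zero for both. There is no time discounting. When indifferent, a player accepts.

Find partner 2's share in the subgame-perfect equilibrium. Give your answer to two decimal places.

Round 4 (partner 1 proposes): rejection yields 0 for partner 2; partner 1 offers 0 and keeps 120.
Round 3 (partner 2 proposes): rejecting gives partner 1 an expected 0.85 × 120 = 102, so partner 2 offers 102, keeping 18.
Round 2 (partner 1 proposes): rejecting gives partner 2 an expected 0.85 × 18 = 15.3, so partner 1 offers 15.3, keeping 104.7.
Round 1 (partner 2 proposes): rejecting gives partner 1 an expected 0.85 × 104.7 = 88.995. Partner 2 offers 88.995 and keeps 120 − 88.995 = 31.005.

31.01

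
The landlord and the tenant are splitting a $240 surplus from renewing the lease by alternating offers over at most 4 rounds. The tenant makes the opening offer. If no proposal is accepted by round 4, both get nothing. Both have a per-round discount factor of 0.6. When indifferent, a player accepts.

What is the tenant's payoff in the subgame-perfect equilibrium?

Round 4 (the landlord proposes): the tenant will accept anything ≥ 0, so the landlord offers 0 and keeps 240.
Round 3 (the tenant proposes): the landlord can get 240 next round, worth 0.6 × 240 = 144 now. The tenant offers 144 and keeps 240 − 144 = 96.
Round 2 (the landlord proposes): the tenant can get 96 next round, worth 0.6 × 96 = 57.6 now. The landlord offers 57.6 and keeps 240 − 57.6 = 182.4.
Round 1 (the tenant proposes): the landlord can get 182.4 next round, worth 0.6 × 182.4 = 109.44 now, so the tenant offers 109.44, keeping 130.56.

130.56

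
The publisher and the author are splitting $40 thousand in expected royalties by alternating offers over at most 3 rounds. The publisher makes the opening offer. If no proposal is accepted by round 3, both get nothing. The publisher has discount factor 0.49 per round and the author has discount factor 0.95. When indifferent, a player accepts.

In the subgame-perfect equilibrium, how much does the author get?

19.38

Round 3 (the publisher proposes): the author will accept anything ≥ 0, so the publisher offers 0 and keeps 40.
Round 2 (the author proposes): the publisher can get 40 next round, worth 0.49 × 40 = 19.6 now; the author offers that and keeps 20.4.
Round 1 (the publisher proposes): the author can get 20.4 next round, worth 0.95 × 20.4 = 19.38 now, so the publisher offers 19.38, keeping 20.62.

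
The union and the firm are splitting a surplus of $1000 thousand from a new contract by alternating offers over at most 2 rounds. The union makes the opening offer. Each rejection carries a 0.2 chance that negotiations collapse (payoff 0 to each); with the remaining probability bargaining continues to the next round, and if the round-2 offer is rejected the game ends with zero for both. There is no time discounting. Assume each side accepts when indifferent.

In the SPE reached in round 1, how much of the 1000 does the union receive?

Round 2 (the firm proposes): rejection yields 0 for the union; the firm offers 0 and keeps 1000.
Round 1 (the union proposes): rejecting gives the firm an expected 0.8 × 1000 = 800; the union offers that and keeps 200.

200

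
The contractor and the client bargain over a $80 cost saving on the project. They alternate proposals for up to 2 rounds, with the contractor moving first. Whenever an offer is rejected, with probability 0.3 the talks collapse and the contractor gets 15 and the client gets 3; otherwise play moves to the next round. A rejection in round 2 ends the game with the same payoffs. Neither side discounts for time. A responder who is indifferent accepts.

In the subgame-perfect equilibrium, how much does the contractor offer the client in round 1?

46.4

Round 2 (the client proposes): the contractor gets 15 if talks fail, so the client offers 15 and keeps 65.
Round 1 (the contractor proposes): rejecting gives the client an expected 0.7 × 65 + 0.3 × 3 = 46.4. The contractor offers 46.4 and keeps 80 − 46.4 = 33.6.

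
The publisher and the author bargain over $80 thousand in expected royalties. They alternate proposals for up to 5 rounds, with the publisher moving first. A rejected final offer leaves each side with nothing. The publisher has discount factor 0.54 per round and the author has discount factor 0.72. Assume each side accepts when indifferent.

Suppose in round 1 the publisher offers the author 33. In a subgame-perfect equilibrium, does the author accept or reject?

Reject

Work out the author's continuation value if the offer is rejected.
Round 5 (the publisher proposes): rejection yields 0 for the author; the publisher offers 0 and keeps 80.
Round 4 (the author proposes): the publisher can get 80 next round, worth 0.54 × 80 = 43.2 now, so the author offers 43.2, keeping 36.8.
Round 3 (the publisher proposes): the author can get 36.8 next round, worth 0.72 × 36.8 = 26.496 now; the publisher offers that and keeps 53.504.
Round 2 (the author proposes): the publisher can get 53.504 next round, worth 0.54 × 53.504 = 28.89216 now. The author offers 28.89216 and keeps 80 − 28.89216 = 51.10784.
So by rejecting in round 1, the author gets 51.10784 next round, worth 0.72 × 51.10784 = 36.7976448 now.
Offer 33 < 36.7976448, so the author rejects.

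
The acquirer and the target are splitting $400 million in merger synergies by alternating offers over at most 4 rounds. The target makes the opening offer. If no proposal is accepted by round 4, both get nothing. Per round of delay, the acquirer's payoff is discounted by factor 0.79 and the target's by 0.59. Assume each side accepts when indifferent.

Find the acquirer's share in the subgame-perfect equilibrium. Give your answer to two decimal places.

276.85

Round 4 (the acquirer proposes): rejection yields 0 for the target; the acquirer offers 0 and keeps 400.
Round 3 (the target proposes): the acquirer can get 400 next round, worth 0.79 × 400 = 316 now, so the target offers 316, keeping 84.
Round 2 (the acquirer proposes): the target can get 84 next round, worth 0.59 × 84 = 49.56 now; the acquirer offers that and keeps 350.44.
Round 1 (the target proposes): the acquirer can get 350.44 next round, worth 0.79 × 350.44 = 276.8476 now. The target offers 276.8476 and keeps 400 − 276.8476 = 123.1524.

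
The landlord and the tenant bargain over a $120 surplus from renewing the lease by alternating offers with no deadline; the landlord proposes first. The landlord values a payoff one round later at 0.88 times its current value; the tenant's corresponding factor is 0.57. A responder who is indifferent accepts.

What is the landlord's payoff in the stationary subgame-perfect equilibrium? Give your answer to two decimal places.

Let x be the landlord's share when the landlord proposes and y be the tenant's share when the tenant proposes.
The tenant accepts iff offered ≥ 0.57·y, so x = 120 − 0.57y. Symmetrically y = 120 − 0.88x.
Substituting: x = 120 − 0.57(120 − 0.88x), giving x(1 − 0.88·0.57) = 120(1 − 0.57).
So x = 120 × 0.43 / 0.4984 ≈ 103.5313, and the tenant receives 120 − x ≈ 16.4687.

103.53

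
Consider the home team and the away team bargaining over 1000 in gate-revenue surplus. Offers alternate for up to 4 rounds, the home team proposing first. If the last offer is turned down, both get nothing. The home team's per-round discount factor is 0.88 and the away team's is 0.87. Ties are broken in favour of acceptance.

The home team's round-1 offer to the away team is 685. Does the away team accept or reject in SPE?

Reject

Round 4 (the away team proposes): the home team will accept anything ≥ 0, so the away team offers 0 and keeps 1000.
Round 3 (the home team proposes): the away team can get 1000 next round, worth 0.87 × 1000 = 870 now. The home team offers 870 and keeps 1000 − 870 = 130.
Round 2 (the away team proposes): the home team can get 130 next round, worth 0.88 × 130 = 114.4 now; the away team offers that and keeps 885.6.
So by rejecting in round 1, the away team gets 885.6 next round, worth 0.87 × 885.6 = 770.472 now.
Offer 685 < 770.472, so the away team rejects.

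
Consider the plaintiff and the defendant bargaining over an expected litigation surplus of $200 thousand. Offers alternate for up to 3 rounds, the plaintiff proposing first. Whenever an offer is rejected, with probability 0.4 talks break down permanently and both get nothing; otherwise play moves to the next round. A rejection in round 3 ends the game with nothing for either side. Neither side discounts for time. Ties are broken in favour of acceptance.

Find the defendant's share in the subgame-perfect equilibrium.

Round 3 (the plaintiff proposes): the defendant will accept anything ≥ 0, so the plaintiff offers 0 and keeps 200.
Round 2 (the defendant proposes): rejecting gives the plaintiff an expected 0.6 × 200 = 120; the defendant offers that and keeps 80.
Round 1 (the plaintiff proposes): rejecting gives the defendant an expected 0.6 × 80 = 48. The plaintiff offers 48 and keeps 200 − 48 = 152.

48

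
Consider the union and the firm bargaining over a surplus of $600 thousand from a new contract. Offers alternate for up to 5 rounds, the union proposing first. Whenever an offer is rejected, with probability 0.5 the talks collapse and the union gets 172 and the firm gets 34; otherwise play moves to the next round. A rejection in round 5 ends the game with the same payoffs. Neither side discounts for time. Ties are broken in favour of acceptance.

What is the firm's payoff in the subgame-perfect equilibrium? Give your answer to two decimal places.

157.13

Round 5 (the union proposes): the firm gets 34 if talks fail, so the union offers 34 and keeps 566.
Round 4 (the firm proposes): rejecting gives the union an expected 0.5 × 566 + 0.5 × 172 = 369, so the firm offers 369, keeping 231.
Round 3 (the union proposes): rejecting gives the firm an expected 0.5 × 231 + 0.5 × 34 = 132.5. The union offers 132.5 and keeps 600 − 132.5 = 467.5.
Round 2 (the firm proposes): rejecting gives the union an expected 0.5 × 467.5 + 0.5 × 172 = 319.75, so the firm offers 319.75, keeping 280.25.
Round 1 (the union proposes): rejecting gives the firm an expected 0.5 × 280.25 + 0.5 × 34 = 157.125, so the union offers 157.125, keeping 442.875.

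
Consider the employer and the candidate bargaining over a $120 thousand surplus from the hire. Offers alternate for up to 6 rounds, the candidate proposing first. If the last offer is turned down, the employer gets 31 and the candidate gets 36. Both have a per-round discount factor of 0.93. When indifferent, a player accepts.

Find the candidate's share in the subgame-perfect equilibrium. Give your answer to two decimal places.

46.99

Round 6 (the employer proposes): the candidate gets 36 if talks fail, so the employer offers 36 and keeps 84.
Round 5 (the candidate proposes): the employer can get 84 next round, worth 0.93 × 84 = 78.12 now; the candidate offers that and keeps 41.88.
Round 4 (the employer proposes): the candidate can get 41.88 next round, worth 0.93 × 41.88 = 38.9484 now; the employer offers that and keeps 81.0516.
Round 3 (the candidate proposes): the employer can get 81.0516 next round, worth 0.93 × 81.0516 = 75.377988 now, so the candidate offers 75.377988, keeping 44.622012.
Round 2 (the employer proposes): the candidate can get 44.622012 next round, worth 0.93 × 44.622012 = 41.49847116 now, so the employer offers 41.49847116, keeping 78.50152884.
Round 1 (the candidate proposes): the employer can get 78.50152884 next round, worth 0.93 × 78.50152884 = 73.0064218212 now, so the candidate offers 73.0064218212, keeping 46.9935781788.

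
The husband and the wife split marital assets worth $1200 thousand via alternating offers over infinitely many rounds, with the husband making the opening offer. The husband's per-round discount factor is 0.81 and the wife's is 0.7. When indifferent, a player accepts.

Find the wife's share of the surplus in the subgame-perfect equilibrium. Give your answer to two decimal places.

In a stationary SPE each proposer offers the other exactly their discounted continuation value.
If the husband keeps x when proposing and the wife keeps y when proposing, then x = 1200 − 0.7y and y = 1200 − 0.81x.
Solving: x = 1200(1 − 0.7) / (1 − 0.81·0.7) = 360 / 0.433 ≈ 831.4088.
The wife gets 1200 − 831.4088 ≈ 368.5912.

368.59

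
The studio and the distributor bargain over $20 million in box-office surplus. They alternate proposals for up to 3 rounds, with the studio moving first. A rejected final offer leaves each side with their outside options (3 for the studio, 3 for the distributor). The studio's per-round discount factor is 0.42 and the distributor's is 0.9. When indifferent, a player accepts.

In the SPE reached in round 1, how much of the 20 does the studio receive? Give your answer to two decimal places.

8.43

Round 3 (the studio proposes): the distributor gets 3 if talks fail, so the studio offers 3 and keeps 17.
Round 2 (the distributor proposes): the studio can get 17 next round, worth 0.42 × 17 = 7.14 now; the distributor offers that and keeps 12.86.
Round 1 (the studio proposes): the distributor can get 12.86 next round, worth 0.9 × 12.86 = 11.574 now, so the studio offers 11.574, keeping 8.426.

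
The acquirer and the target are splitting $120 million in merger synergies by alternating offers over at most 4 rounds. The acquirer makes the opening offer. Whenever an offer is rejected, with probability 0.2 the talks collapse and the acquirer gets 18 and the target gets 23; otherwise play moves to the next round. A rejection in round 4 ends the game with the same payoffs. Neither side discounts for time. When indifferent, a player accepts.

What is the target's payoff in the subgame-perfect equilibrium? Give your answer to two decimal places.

Round 4 (the target proposes): the acquirer gets 18 if talks fail, so the target offers 18 and keeps 102.
Round 3 (the acquirer proposes): rejecting gives the target an expected 0.8 × 102 + 0.2 × 23 = 86.2. The acquirer offers 86.2 and keeps 120 − 86.2 = 33.8.
Round 2 (the target proposes): rejecting gives the acquirer an expected 0.8 × 33.8 + 0.2 × 18 = 30.64. The target offers 30.64 and keeps 120 − 30.64 = 89.36.
Round 1 (the acquirer proposes): rejecting gives the target an expected 0.8 × 89.36 + 0.2 × 23 = 76.088, so the acquirer offers 76.088, keeping 43.912.

76.09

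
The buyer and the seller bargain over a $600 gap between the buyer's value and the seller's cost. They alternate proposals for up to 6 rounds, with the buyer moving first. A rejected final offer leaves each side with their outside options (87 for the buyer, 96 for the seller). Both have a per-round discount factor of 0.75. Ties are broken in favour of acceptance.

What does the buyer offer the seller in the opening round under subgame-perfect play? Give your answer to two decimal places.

Round 6 (the seller proposes): the buyer gets 87 if talks fail, so the seller offers 87 and keeps 513.
Round 5 (the buyer proposes): the seller can get 513 next round, worth 0.75 × 513 = 384.75 now, so the buyer offers 384.75, keeping 215.25.
Round 4 (the seller proposes): the buyer can get 215.25 next round, worth 0.75 × 215.25 = 161.4375 now. The seller offers 161.4375 and keeps 600 − 161.4375 = 438.5625.
Round 3 (the buyer proposes): the seller can get 438.5625 next round, worth 0.75 × 438.5625 = 328.921875 now. The buyer offers 328.921875 and keeps 600 − 328.921875 = 271.078125.
Round 2 (the seller proposes): the buyer can get 271.078125 next round, worth 0.75 × 271.078125 = 203.30859375 now. The seller offers 203.30859375 and keeps 600 − 203.30859375 = 396.69140625.
Round 1 (the buyer proposes): the seller can get 396.69140625 next round, worth 0.75 × 396.69140625 = 297.5185546875 now. The buyer offers 297.5185546875 and keeps 600 − 297.5185546875 = 302.4814453125.

297.52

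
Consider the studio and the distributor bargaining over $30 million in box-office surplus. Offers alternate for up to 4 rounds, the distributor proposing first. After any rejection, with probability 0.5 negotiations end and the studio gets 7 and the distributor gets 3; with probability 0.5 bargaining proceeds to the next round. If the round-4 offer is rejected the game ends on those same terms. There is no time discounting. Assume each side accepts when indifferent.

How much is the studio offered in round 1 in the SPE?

Round 4 (the studio proposes): the distributor gets 3 if talks fail, so the studio offers 3 and keeps 27.
Round 3 (the distributor proposes): rejecting gives the studio an expected 0.5 × 27 + 0.5 × 7 = 17. The distributor offers 17 and keeps 30 − 17 = 13.
Round 2 (the studio proposes): rejecting gives the distributor an expected 0.5 × 13 + 0.5 × 3 = 8; the studio offers that and keeps 22.
Round 1 (the distributor proposes): rejecting gives the studio an expected 0.5 × 22 + 0.5 × 7 = 14.5. The distributor offers 14.5 and keeps 30 − 14.5 = 15.5.

14.5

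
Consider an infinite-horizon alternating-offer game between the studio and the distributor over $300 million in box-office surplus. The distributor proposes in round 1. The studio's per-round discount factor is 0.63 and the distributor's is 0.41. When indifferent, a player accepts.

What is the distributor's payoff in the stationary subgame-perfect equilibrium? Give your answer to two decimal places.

In a stationary SPE each proposer offers the other exactly their discounted continuation value.
If the distributor keeps x when proposing and the studio keeps y when proposing, then x = 300 − 0.63y and y = 300 − 0.41x.
Solving: x = 300(1 − 0.63) / (1 − 0.41·0.63) = 111 / 0.7417 ≈ 149.6562.
The studio gets 300 − 149.6562 ≈ 150.3438.

149.66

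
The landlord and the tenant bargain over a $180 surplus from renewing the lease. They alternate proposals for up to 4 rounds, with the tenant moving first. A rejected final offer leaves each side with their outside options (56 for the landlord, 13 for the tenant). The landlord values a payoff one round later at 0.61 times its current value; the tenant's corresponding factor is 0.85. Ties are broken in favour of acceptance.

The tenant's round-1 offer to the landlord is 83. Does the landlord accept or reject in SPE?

Work out the landlord's continuation value if the offer is rejected.
Round 4 (the landlord proposes): the tenant gets 13 if talks fail, so the landlord offers 13 and keeps 167.
Round 3 (the tenant proposes): the landlord can get 167 next round, worth 0.61 × 167 = 101.87 now, so the tenant offers 101.87, keeping 78.13.
Round 2 (the landlord proposes): the tenant can get 78.13 next round, worth 0.85 × 78.13 = 66.4105 now. The landlord offers 66.4105 and keeps 180 − 66.4105 = 113.5895.
So by rejecting in round 1, the landlord gets 113.5895 next round, worth 0.61 × 113.5895 = 69.289595 now.
Offer 83 ≥ 69.289595, so the landlord accepts.

Accept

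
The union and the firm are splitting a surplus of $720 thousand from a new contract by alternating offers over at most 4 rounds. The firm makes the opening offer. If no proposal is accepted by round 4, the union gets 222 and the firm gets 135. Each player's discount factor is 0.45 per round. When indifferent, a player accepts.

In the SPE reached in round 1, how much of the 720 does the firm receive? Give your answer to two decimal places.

488.49

Round 4 (the union proposes): the firm gets 135 if talks fail, so the union offers 135 and keeps 585.
Round 3 (the firm proposes): the union can get 585 next round, worth 0.45 × 585 = 263.25 now; the firm offers that and keeps 456.75.
Round 2 (the union proposes): the firm can get 456.75 next round, worth 0.45 × 456.75 = 205.5375 now, so the union offers 205.5375, keeping 514.4625.
Round 1 (the firm proposes): the union can get 514.4625 next round, worth 0.45 × 514.4625 = 231.508125 now. The firm offers 231.508125 and keeps 720 − 231.508125 = 488.491875.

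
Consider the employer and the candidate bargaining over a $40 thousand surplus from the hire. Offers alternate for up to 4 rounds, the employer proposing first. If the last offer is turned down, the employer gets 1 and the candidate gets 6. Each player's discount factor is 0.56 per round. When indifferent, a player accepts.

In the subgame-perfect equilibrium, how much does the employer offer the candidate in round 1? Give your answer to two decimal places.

16.71

Round 4 (the candidate proposes): the employer gets 1 if talks fail, so the candidate offers 1 and keeps 39.
Round 3 (the employer proposes): the candidate can get 39 next round, worth 0.56 × 39 = 21.84 now; the employer offers that and keeps 18.16.
Round 2 (the candidate proposes): the employer can get 18.16 next round, worth 0.56 × 18.16 = 10.1696 now, so the candidate offers 10.1696, keeping 29.8304.
Round 1 (the employer proposes): the candidate can get 29.8304 next round, worth 0.56 × 29.8304 = 16.705024 now. The employer offers 16.705024 and keeps 40 − 16.705024 = 23.294976.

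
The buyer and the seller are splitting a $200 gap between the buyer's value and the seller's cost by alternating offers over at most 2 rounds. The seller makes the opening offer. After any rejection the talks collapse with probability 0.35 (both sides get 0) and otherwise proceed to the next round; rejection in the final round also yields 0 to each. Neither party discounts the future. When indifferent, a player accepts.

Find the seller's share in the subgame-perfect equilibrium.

Round 2 (the buyer proposes): rejection yields 0 for the seller; the buyer offers 0 and keeps 200.
Round 1 (the seller proposes): rejecting gives the buyer an expected 0.65 × 200 = 130. The seller offers 130 and keeps 200 − 130 = 70.

70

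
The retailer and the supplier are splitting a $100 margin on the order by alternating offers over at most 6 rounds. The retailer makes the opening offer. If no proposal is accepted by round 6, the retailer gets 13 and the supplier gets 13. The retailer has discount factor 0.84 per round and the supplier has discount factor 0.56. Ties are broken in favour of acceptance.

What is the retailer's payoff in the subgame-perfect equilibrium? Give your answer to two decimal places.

Work backward from the last round.
Round 6 (the supplier proposes): the retailer gets 13 if talks fail, so the supplier offers 13 and keeps 87.
Round 5 (the retailer proposes): the supplier can get 87 next round, worth 0.56 × 87 = 48.72 now. The retailer offers 48.72 and keeps 100 − 48.72 = 51.28.
Round 4 (the supplier proposes): the retailer can get 51.28 next round, worth 0.84 × 51.28 = 43.0752 now, so the supplier offers 43.0752, keeping 56.9248.
Round 3 (the retailer proposes): the supplier can get 56.9248 next round, worth 0.56 × 56.9248 = 31.877888 now; the retailer offers that and keeps 68.122112.
Round 2 (the supplier proposes): the retailer can get 68.122112 next round, worth 0.84 × 68.122112 = 57.22257408 now; the supplier offers that and keeps 42.77742592.
Round 1 (the retailer proposes): the supplier can get 42.77742592 next round, worth 0.56 × 42.77742592 = 23.9553585152 now; the retailer offers that and keeps 76.0446414848.

76.04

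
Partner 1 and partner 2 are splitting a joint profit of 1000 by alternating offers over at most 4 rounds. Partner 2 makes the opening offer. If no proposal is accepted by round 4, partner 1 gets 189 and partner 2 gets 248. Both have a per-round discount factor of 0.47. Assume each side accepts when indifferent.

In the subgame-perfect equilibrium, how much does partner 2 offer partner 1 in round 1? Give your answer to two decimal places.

327.17

Solve by backward induction from round 4.
Round 4 (partner 1 proposes): partner 2 gets 248 if talks fail, so partner 1 offers 248 and keeps 752.
Round 3 (partner 2 proposes): partner 1 can get 752 next round, worth 0.47 × 752 = 353.44 now; partner 2 offers that and keeps 646.56.
Round 2 (partner 1 proposes): partner 2 can get 646.56 next round, worth 0.47 × 646.56 = 303.8832 now. Partner 1 offers 303.8832 and keeps 1000 − 303.8832 = 696.1168.
Round 1 (partner 2 proposes): partner 1 can get 696.1168 next round, worth 0.47 × 696.1168 = 327.174896 now; partner 2 offers that and keeps 672.825104.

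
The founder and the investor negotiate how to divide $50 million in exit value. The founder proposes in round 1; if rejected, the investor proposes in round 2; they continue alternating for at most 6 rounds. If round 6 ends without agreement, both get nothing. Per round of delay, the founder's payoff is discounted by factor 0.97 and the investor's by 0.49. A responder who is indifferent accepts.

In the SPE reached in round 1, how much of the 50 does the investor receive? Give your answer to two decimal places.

Round 6 (the investor proposes): the founder will accept anything ≥ 0, so the investor offers 0 and keeps 50.
Round 5 (the founder proposes): the investor can get 50 next round, worth 0.49 × 50 = 24.5 now, so the founder offers 24.5, keeping 25.5.
Round 4 (the investor proposes): the founder can get 25.5 next round, worth 0.97 × 25.5 = 24.735 now. The investor offers 24.735 and keeps 50 − 24.735 = 25.265.
Round 3 (the founder proposes): the investor can get 25.265 next round, worth 0.49 × 25.265 = 12.37985 now, so the founder offers 12.37985, keeping 37.62015.
Round 2 (the investor proposes): the founder can get 37.62015 next round, worth 0.97 × 37.62015 = 36.4915455 now, so the investor offers 36.4915455, keeping 13.5084545.
Round 1 (the founder proposes): the investor can get 13.5084545 next round, worth 0.49 × 13.5084545 = 6.619142705 now, so the founder offers 6.619142705, keeping 43.380857295.

6.62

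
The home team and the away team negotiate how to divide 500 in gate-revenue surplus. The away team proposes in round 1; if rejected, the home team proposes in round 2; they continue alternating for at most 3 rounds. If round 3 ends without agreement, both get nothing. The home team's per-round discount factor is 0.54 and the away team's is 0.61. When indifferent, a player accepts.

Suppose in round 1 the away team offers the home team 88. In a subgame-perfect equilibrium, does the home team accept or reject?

Round 3 (the away team proposes): the home team will accept anything ≥ 0, so the away team offers 0 and keeps 500.
Round 2 (the home team proposes): the away team can get 500 next round, worth 0.61 × 500 = 305 now, so the home team offers 305, keeping 195.
So by rejecting in round 1, the home team gets 195 next round, worth 0.54 × 195 = 105.3 now.
Offer 88 < 105.3, so the home team rejects.

Reject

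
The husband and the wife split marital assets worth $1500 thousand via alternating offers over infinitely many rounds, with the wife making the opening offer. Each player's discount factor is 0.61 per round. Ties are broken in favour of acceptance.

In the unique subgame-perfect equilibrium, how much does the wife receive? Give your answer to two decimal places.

931.68

In a stationary SPE each proposer offers the other exactly their discounted continuation value.
If the wife keeps x when proposing and the husband keeps y when proposing, then x = 1500 − 0.61y and y = 1500 − 0.61x.
Solving: x = 1500(1 − 0.61) / (1 − 0.61·0.61) = 585 / 0.6279 ≈ 931.6770.
The husband gets 1500 − 931.6770 ≈ 568.3230.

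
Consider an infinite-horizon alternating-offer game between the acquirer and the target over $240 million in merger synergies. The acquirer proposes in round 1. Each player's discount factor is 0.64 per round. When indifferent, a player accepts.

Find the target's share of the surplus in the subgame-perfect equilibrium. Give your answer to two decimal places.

93.66

Let x be the acquirer's share when the acquirer proposes and y be the target's share when the target proposes.
The target accepts iff offered ≥ 0.64·y, so x = 240 − 0.64y. Symmetrically y = 240 − 0.64x.
Substituting: x = 240 − 0.64(240 − 0.64x), giving x(1 − 0.64·0.64) = 240(1 − 0.64).
So x = 240 × 0.36 / 0.5904 ≈ 146.3415, and the target receives 240 − x ≈ 93.6585.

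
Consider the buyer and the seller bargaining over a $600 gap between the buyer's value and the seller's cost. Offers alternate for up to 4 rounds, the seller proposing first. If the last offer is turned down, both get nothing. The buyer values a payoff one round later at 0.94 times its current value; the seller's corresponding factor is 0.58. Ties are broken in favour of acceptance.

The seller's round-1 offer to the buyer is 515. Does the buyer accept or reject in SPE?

Round 4 (the buyer proposes): the seller will accept anything ≥ 0, so the buyer offers 0 and keeps 600.
Round 3 (the seller proposes): the buyer can get 600 next round, worth 0.94 × 600 = 564 now. The seller offers 564 and keeps 600 − 564 = 36.
Round 2 (the buyer proposes): the seller can get 36 next round, worth 0.58 × 36 = 20.88 now; the buyer offers that and keeps 579.12.
So by rejecting in round 1, the buyer gets 579.12 next round, worth 0.94 × 579.12 = 544.3728 now.
Offer 515 < 544.3728, so the buyer rejects.

Reject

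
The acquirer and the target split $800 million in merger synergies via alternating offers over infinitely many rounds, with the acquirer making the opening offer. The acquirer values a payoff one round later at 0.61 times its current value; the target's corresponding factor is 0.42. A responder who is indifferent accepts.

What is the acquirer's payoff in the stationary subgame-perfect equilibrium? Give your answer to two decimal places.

623.82

When the acquirer proposes, the target accepts any offer worth at least 0.42 times what the target would get by proposing next round; and vice versa.
This gives x = 800 − 0.42y and y = 800 − 0.61x, where x and y are each side's share when it proposes.
Hence (1 − 0.42·0.61)x = 800(1 − 0.42), i.e. 0.7438·x = 464.
x ≈ 623.8236; the target's share is 800 − x ≈ 176.1764.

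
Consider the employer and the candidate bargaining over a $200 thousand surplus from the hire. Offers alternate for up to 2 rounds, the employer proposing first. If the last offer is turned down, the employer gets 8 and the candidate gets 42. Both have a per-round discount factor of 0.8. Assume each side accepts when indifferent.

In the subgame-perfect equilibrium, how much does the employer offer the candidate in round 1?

153.6

Round 2 (the candidate proposes): the employer gets 8 if talks fail, so the candidate offers 8 and keeps 192.
Round 1 (the employer proposes): the candidate can get 192 next round, worth 0.8 × 192 = 153.6 now. The employer offers 153.6 and keeps 200 − 153.6 = 46.4.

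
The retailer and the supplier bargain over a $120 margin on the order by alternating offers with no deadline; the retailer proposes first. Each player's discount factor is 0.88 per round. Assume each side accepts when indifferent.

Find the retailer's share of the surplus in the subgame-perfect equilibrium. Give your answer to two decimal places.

Let x be the retailer's share when the retailer proposes and y be the supplier's share when the supplier proposes.
The supplier accepts iff offered ≥ 0.88·y, so x = 120 − 0.88y. Symmetrically y = 120 − 0.88x.
Substituting: x = 120 − 0.88(120 − 0.88x), giving x(1 − 0.88·0.88) = 120(1 − 0.88).
So x = 120 × 0.12 / 0.2256 ≈ 63.8298, and the supplier receives 120 − x ≈ 56.1702.

63.83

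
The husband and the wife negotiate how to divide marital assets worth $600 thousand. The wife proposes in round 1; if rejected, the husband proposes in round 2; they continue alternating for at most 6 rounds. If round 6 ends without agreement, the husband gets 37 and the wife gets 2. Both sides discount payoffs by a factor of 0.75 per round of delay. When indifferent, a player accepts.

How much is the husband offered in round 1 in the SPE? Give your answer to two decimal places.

Round 6 (the husband proposes): the wife gets 2 if talks fail, so the husband offers 2 and keeps 598.
Round 5 (the wife proposes): the husband can get 598 next round, worth 0.75 × 598 = 448.5 now; the wife offers that and keeps 151.5.
Round 4 (the husband proposes): the wife can get 151.5 next round, worth 0.75 × 151.5 = 113.625 now; the husband offers that and keeps 486.375.
Round 3 (the wife proposes): the husband can get 486.375 next round, worth 0.75 × 486.375 = 364.78125 now; the wife offers that and keeps 235.21875.
Round 2 (the husband proposes): the wife can get 235.21875 next round, worth 0.75 × 235.21875 = 176.4140625 now. The husband offers 176.4140625 and keeps 600 − 176.4140625 = 423.5859375.
Round 1 (the wife proposes): the husband can get 423.5859375 next round, worth 0.75 × 423.5859375 = 317.689453125 now; the wife offers that and keeps 282.310546875.

317.69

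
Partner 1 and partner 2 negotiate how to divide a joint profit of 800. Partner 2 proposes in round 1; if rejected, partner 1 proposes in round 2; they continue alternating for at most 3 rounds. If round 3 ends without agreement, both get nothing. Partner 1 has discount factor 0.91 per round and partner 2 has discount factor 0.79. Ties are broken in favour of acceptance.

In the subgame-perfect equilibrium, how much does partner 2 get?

Round 3 (partner 2 proposes): rejection yields 0 for partner 1; partner 2 offers 0 and keeps 800.
Round 2 (partner 1 proposes): partner 2 can get 800 next round, worth 0.79 × 800 = 632 now, so partner 1 offers 632, keeping 168.
Round 1 (partner 2 proposes): partner 1 can get 168 next round, worth 0.91 × 168 = 152.88 now. Partner 2 offers 152.88 and keeps 800 − 152.88 = 647.12.

647.12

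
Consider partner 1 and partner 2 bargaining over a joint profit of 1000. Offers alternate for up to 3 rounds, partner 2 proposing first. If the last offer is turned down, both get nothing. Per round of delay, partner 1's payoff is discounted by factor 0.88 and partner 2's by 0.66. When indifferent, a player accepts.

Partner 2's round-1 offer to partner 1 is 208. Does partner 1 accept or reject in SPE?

Reject

Round 3 (partner 2 proposes): rejection yields 0 for partner 1; partner 2 offers 0 and keeps 1000.
Round 2 (partner 1 proposes): partner 2 can get 1000 next round, worth 0.66 × 1000 = 660 now, so partner 1 offers 660, keeping 340.
So by rejecting in round 1, partner 1 gets 340 next round, worth 0.88 × 340 = 299.2 now.
Offer 208 < 299.2, so partner 1 rejects.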